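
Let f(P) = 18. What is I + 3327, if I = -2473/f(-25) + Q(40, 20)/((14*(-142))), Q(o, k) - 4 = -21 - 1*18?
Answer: 8152691/2556 ≈ 3189.6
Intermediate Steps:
Q(o, k) = -35 (Q(o, k) = 4 + (-21 - 1*18) = 4 + (-21 - 18) = 4 - 39 = -35)
I = -351121/2556 (I = -2473/18 - 35/(14*(-142)) = -2473*1/18 - 35/(-1988) = -2473/18 - 35*(-1/1988) = -2473/18 + 5/284 = -351121/2556 ≈ -137.37)
I + 3327 = -351121/2556 + 3327 = 8152691/2556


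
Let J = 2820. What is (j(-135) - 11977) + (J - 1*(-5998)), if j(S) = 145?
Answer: -3014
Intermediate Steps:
(j(-135) - 11977) + (J - 1*(-5998)) = (145 - 11977) + (2820 - 1*(-5998)) = -11832 + (2820 + 5998) = -11832 + 8818 = -3014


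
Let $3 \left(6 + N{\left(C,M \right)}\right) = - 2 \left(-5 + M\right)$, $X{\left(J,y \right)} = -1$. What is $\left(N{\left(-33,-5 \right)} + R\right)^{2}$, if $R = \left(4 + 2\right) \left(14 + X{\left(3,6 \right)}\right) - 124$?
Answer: $\frac{18496}{9} \approx 2055.1$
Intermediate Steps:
$N{\left(C,M \right)} = - \frac{8}{3} - \frac{2 M}{3}$ ($N{\left(C,M \right)} = -6 + \frac{\left(-2\right) \left(-5 + M\right)}{3} = -6 + \frac{10 - 2 M}{3} = -6 - \left(- \frac{10}{3} + \frac{2 M}{3}\right) = - \frac{8}{3} - \frac{2 M}{3}$)
$R = -46$ ($R = \left(4 + 2\right) \left(14 - 1\right) - 124 = 6 \cdot 13 - 124 = 78 - 124 = -46$)
$\left(N{\left(-33,-5 \right)} + R\right)^{2} = \left(\left(- \frac{8}{3} - - \frac{10}{3}\right) - 46\right)^{2} = \left(\left(- \frac{8}{3} + \frac{10}{3}\right) - 46\right)^{2} = \left(\frac{2}{3} - 46\right)^{2} = \left(- \frac{136}{3}\right)^{2} = \frac{18496}{9}$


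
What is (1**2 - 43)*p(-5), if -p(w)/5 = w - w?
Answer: 0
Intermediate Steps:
p(w) = 0 (p(w) = -5*(w - w) = -5*0 = 0)
(1**2 - 43)*p(-5) = (1**2 - 43)*0 = (1 - 43)*0 = -42*0 = 0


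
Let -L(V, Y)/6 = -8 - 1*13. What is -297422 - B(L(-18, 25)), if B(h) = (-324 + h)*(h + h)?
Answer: -247526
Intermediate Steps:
L(V, Y) = 126 (L(V, Y) = -6*(-8 - 1*13) = -6*(-8 - 13) = -6*(-21) = 126)
B(h) = 2*h*(-324 + h) (B(h) = (-324 + h)*(2*h) = 2*h*(-324 + h))
-297422 - B(L(-18, 25)) = -297422 - 2*126*(-324 + 126) = -297422 - 2*126*(-198) = -297422 - 1*(-49896) = -297422 + 49896 = -247526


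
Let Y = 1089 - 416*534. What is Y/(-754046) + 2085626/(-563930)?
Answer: -723999198323/212614580390 ≈ -3.4052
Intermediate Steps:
Y = -221055 (Y = 1089 - 222144 = -221055)
Y/(-754046) + 2085626/(-563930) = -221055/(-754046) + 2085626/(-563930) = -221055*(-1/754046) + 2085626*(-1/563930) = 221055/754046 - 1042813/281965 = -723999198323/212614580390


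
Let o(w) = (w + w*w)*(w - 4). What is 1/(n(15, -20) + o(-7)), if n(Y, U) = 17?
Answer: -1/445 ≈ -0.0022472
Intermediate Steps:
o(w) = (-4 + w)*(w + w²) (o(w) = (w + w²)*(-4 + w) = (-4 + w)*(w + w²))
1/(n(15, -20) + o(-7)) = 1/(17 - 7*(-4 + (-7)² - 3*(-7))) = 1/(17 - 7*(-4 + 49 + 21)) = 1/(17 - 7*66) = 1/(17 - 462) = 1/(-445) = -1/445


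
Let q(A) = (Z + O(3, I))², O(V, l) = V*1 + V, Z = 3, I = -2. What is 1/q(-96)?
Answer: 1/81 ≈ 0.012346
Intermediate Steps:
O(V, l) = 2*V (O(V, l) = V + V = 2*V)
q(A) = 81 (q(A) = (3 + 2*3)² = (3 + 6)² = 9² = 81)
1/q(-96) = 1/81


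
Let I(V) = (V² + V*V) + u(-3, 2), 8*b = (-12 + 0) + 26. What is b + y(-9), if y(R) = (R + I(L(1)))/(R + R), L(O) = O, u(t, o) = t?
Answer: 83/36 ≈ 2.3056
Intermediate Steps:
b = 7/4 (b = ((-12 + 0) + 26)/8 = (-12 + 26)/8 = (⅛)*14 = 7/4 ≈ 1.7500)
I(V) = -3 + 2*V² (I(V) = (V² + V*V) - 3 = (V² + V²) - 3 = 2*V² - 3 = -3 + 2*V²)
y(R) = (-1 + R)/(2*R) (y(R) = (R + (-3 + 2*1²))/(R + R) = (R + (-3 + 2*1))/((2*R)) = (R + (-3 + 2))*(1/(2*R)) = (R - 1)*(1/(2*R)) = (-1 + R)*(1/(2*R)) = (-1 + R)/(2*R))
b + y(-9) = 7/4 + (½)*(-1 - 9)/(-9) = 7/4 + (½)*(-⅑)*(-10) = 7/4 + 5/9 = 83/36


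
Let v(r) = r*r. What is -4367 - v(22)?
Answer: -4851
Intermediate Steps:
v(r) = r²
-4367 - v(22) = -4367 - 1*22² = -4367 - 1*484 = -4367 - 484 = -4851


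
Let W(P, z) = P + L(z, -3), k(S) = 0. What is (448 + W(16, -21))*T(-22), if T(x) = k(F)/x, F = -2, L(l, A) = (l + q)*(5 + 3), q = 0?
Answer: 0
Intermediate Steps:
L(l, A) = 8*l (L(l, A) = (l + 0)*(5 + 3) = l*8 = 8*l)
W(P, z) = P + 8*z
T(x) = 0 (T(x) = 0/x = 0)
(448 + W(16, -21))*T(-22) = (448 + (16 + 8*(-21)))*0 = (448 + (16 - 168))*0 = (448 - 152)*0 = 296*0 = 0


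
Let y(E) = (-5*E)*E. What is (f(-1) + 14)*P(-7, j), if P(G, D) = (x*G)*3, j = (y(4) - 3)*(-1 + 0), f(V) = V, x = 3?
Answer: -819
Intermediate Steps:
y(E) = -5*E²
j = 83 (j = (-5*4² - 3)*(-1 + 0) = (-5*16 - 3)*(-1) = (-80 - 3)*(-1) = -83*(-1) = 83)
P(G, D) = 9*G (P(G, D) = (3*G)*3 = 9*G)
(f(-1) + 14)*P(-7, j) = (-1 + 14)*(9*(-7)) = 13*(-63) = -819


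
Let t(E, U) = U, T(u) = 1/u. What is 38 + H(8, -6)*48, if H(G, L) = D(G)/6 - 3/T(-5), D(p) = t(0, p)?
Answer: 822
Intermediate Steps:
D(p) = p
H(G, L) = 15 + G/6 (H(G, L) = G/6 - 3/(1/(-5)) = G*(⅙) - 3/(-⅕) = G/6 - 3*(-5) = G/6 + 15 = 15 + G/6)
38 + H(8, -6)*48 = 38 + (15 + (⅙)*8)*48 = 38 + (15 + 4/3)*48 = 38 + (49/3)*48 = 38 + 784 = 822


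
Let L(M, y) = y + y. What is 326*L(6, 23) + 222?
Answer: 15218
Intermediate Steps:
L(M, y) = 2*y
326*L(6, 23) + 222 = 326*(2*23) + 222 = 326*46 + 222 = 14996 + 222 = 15218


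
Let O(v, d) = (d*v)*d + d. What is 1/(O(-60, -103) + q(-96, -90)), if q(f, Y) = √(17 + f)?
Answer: -636643/405314309528 - I*√79/405314309528 ≈ -1.5707e-6 - 2.1929e-11*I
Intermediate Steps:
O(v, d) = d + v*d² (O(v, d) = v*d² + d = d + v*d²)
1/(O(-60, -103) + q(-96, -90)) = 1/(-103*(1 - 103*(-60)) + √(17 - 96)) = 1/(-103*(1 + 6180) + √(-79)) = 1/(-103*6181 + I*√79) = 1/(-636643 + I*√79)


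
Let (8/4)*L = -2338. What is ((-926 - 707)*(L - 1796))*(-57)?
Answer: -275985165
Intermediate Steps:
L = -1169 (L = (½)*(-2338) = -1169)
((-926 - 707)*(L - 1796))*(-57) = ((-926 - 707)*(-1169 - 1796))*(-57) = -1633*(-2965)*(-57) = 4841845*(-57) = -275985165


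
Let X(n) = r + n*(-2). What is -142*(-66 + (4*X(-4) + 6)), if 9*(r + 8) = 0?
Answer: 8520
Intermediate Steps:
r = -8 (r = -8 + (1/9)*0 = -8 + 0 = -8)
X(n) = -8 - 2*n (X(n) = -8 + n*(-2) = -8 - 2*n)
-142*(-66 + (4*X(-4) + 6)) = -142*(-66 + (4*(-8 - 2*(-4)) + 6)) = -142*(-66 + (4*(-8 + 8) + 6)) = -142*(-66 + (4*0 + 6)) = -142*(-66 + (0 + 6)) = -142*(-66 + 6) = -142*(-60) = 8520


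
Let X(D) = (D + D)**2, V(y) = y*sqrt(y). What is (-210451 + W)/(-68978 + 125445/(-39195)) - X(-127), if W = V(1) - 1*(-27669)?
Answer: -11628394425779/180247877 ≈ -64513.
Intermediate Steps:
V(y) = y**(3/2)
W = 27670 (W = 1**(3/2) - 1*(-27669) = 1 + 27669 = 27670)
X(D) = 4*D**2 (X(D) = (2*D)**2 = 4*D**2)
(-210451 + W)/(-68978 + 125445/(-39195)) - X(-127) = (-210451 + 27670)/(-68978 + 125445/(-39195)) - 4*(-127)**2 = -182781/(-68978 + 125445*(-1/39195)) - 4*16129 = -182781/(-68978 - 8363/2613) - 1*64516 = -182781/(-180247877/2613) - 64516 = -182781*(-2613/180247877) - 64516 = 477606753/180247877 - 64516 = -11628394425779/180247877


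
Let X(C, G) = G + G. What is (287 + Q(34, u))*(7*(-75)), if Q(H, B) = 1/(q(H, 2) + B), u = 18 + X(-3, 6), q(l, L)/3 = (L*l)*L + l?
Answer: -5424335/36 ≈ -1.5068e+5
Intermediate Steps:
X(C, G) = 2*G
q(l, L) = 3*l + 3*l*L² (q(l, L) = 3*((L*l)*L + l) = 3*(l*L² + l) = 3*(l + l*L²) = 3*l + 3*l*L²)
u = 30 (u = 18 + 2*6 = 18 + 12 = 30)
Q(H, B) = 1/(B + 15*H) (Q(H, B) = 1/(3*H*(1 + 2²) + B) = 1/(3*H*(1 + 4) + B) = 1/(3*H*5 + B) = 1/(15*H + B) = 1/(B + 15*H))
(287 + Q(34, u))*(7*(-75)) = (287 + 1/(30 + 15*34))*(7*(-75)) = (287 + 1/(30 + 510))*(-525) = (287 + 1/540)*(-525) = (154981/540)*(-525) = -5424335/36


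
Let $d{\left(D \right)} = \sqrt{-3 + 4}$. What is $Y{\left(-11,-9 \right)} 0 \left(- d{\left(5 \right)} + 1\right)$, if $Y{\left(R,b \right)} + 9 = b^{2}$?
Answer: $0$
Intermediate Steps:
$d{\left(D \right)} = 1$ ($d{\left(D \right)} = \sqrt{1} = 1$)
$Y{\left(R,b \right)} = -9 + b^{2}$
$Y{\left(-11,-9 \right)} 0 \left(- d{\left(5 \right)} + 1\right) = \left(-9 + \left(-9\right)^{2}\right) 0 \left(\left(-1\right) 1 + 1\right) = \left(-9 + 81\right) 0 \left(-1 + 1\right) = 72 \cdot 0 \cdot 0 = 72 \cdot 0 = 0$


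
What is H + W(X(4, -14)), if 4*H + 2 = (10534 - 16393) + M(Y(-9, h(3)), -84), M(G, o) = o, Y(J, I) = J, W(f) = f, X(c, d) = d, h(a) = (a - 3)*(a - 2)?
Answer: -6001/4 ≈ -1500.3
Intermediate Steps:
h(a) = (-3 + a)*(-2 + a)
H = -5945/4 (H = -1/2 + ((10534 - 16393) - 84)/4 = -1/2 + (-5859 - 84)/4 = -1/2 + (1/4)*(-5943) = -1/2 - 5943/4 = -5945/4 ≈ -1486.3)
H + W(X(4, -14)) = -5945/4 - 14 = -6001/4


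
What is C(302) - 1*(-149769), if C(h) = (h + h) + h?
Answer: 150675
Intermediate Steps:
C(h) = 3*h (C(h) = 2*h + h = 3*h)
C(302) - 1*(-149769) = 3*302 - 1*(-149769) = 906 + 149769 = 150675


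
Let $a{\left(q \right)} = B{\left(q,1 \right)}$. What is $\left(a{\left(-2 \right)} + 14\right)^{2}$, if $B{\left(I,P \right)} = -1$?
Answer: $169$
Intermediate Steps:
$a{\left(q \right)} = -1$
$\left(a{\left(-2 \right)} + 14\right)^{2} = \left(-1 + 14\right)^{2} = 13^{2} = 169$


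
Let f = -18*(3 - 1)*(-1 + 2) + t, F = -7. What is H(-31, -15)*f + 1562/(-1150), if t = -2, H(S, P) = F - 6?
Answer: 283269/575 ≈ 492.64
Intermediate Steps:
H(S, P) = -13 (H(S, P) = -7 - 6 = -13)
f = -38 (f = -18*(3 - 1)*(-1 + 2) - 2 = -36 - 2 = -38)
H(-31, -15)*f + 1562/(-1150) = -13*(-38) + 1562/(-1150) = 494 + 1562*(-1/1150) = 494 - 781/575 = 283269/575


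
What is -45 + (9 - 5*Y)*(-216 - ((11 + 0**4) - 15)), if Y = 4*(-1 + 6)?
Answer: 19247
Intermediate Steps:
Y = 20 (Y = 4*5 = 20)
-45 + (9 - 5*Y)*(-216 - ((11 + 0**4) - 15)) = -45 + (9 - 5*20)*(-216 - ((11 + 0**4) - 15)) = -45 + (9 - 100)*(-216 - ((11 + 0) - 15)) = -45 - 91*(-216 - (11 - 15)) = -45 - 91*(-216 - 1*(-4)) = -45 - 91*(-216 + 4) = -45 - 91*(-212) = -45 + 19292 = 19247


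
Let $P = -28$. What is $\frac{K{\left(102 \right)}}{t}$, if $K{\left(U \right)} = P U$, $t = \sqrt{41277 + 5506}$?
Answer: $- \frac{2856 \sqrt{46783}}{46783} \approx -13.204$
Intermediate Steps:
$t = \sqrt{46783} \approx 216.29$
$K{\left(U \right)} = - 28 U$
$\frac{K{\left(102 \right)}}{t} = \frac{\left(-28\right) 102}{\sqrt{46783}} = - 2856 \frac{\sqrt{46783}}{46783} = - \frac{2856 \sqrt{46783}}{46783}$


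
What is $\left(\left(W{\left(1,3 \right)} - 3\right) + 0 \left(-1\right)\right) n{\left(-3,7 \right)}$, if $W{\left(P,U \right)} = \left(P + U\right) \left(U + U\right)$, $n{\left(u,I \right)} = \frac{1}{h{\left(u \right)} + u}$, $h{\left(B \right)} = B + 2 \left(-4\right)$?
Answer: $- \frac{3}{2} \approx -1.5$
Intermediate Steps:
$h{\left(B \right)} = -8 + B$ ($h{\left(B \right)} = B - 8 = -8 + B$)
$n{\left(u,I \right)} = \frac{1}{-8 + 2 u}$ ($n{\left(u,I \right)} = \frac{1}{\left(-8 + u\right) + u} = \frac{1}{-8 + 2 u}$)
$W{\left(P,U \right)} = 2 U \left(P + U\right)$ ($W{\left(P,U \right)} = \left(P + U\right) 2 U = 2 U \left(P + U\right)$)
$\left(\left(W{\left(1,3 \right)} - 3\right) + 0 \left(-1\right)\right) n{\left(-3,7 \right)} = \left(\left(2 \cdot 3 \left(1 + 3\right) - 3\right) + 0 \left(-1\right)\right) \frac{1}{2 \left(-4 - 3\right)} = \left(\left(2 \cdot 3 \cdot 4 - 3\right) + 0\right) \frac{1}{2 \left(-7\right)} = \left(\left(24 - 3\right) + 0\right) \frac{1}{2} \left(- \frac{1}{7}\right) = \left(21 + 0\right) \left(- \frac{1}{14}\right) = 21 \left(- \frac{1}{14}\right) = - \frac{3}{2}$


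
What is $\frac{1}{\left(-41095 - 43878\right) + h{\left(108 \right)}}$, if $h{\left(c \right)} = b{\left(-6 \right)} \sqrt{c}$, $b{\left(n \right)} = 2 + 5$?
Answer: $- \frac{12139}{1031486491} - \frac{6 \sqrt{3}}{1031486491} \approx -1.1779 \cdot 10^{-5}$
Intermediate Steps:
$b{\left(n \right)} = 7$
$h{\left(c \right)} = 7 \sqrt{c}$
$\frac{1}{\left(-41095 - 43878\right) + h{\left(108 \right)}} = \frac{1}{\left(-41095 - 43878\right) + 7 \sqrt{108}} = \frac{1}{\left(-41095 - 43878\right) + 7 \cdot 6 \sqrt{3}} = \frac{1}{-84973 + 42 \sqrt{3}}$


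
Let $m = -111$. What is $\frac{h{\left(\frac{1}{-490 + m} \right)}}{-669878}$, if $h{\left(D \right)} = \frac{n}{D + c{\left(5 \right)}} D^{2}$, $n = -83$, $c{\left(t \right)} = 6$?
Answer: $\frac{83}{1451361024190} \approx 5.7188 \cdot 10^{-11}$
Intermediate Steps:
$h{\left(D \right)} = - \frac{83 D^{2}}{6 + D}$ ($h{\left(D \right)} = \frac{1}{D + 6} \left(-83\right) D^{2} = \frac{1}{6 + D} \left(-83\right) D^{2} = - \frac{83}{6 + D} D^{2} = - \frac{83 D^{2}}{6 + D}$)
$\frac{h{\left(\frac{1}{-490 + m} \right)}}{-669878} = \frac{\left(-83\right) \left(\frac{1}{-490 - 111}\right)^{2} \frac{1}{6 + \frac{1}{-490 - 111}}}{-669878} = - \frac{83 \left(\frac{1}{-601}\right)^{2}}{6 + \frac{1}{-601}} \left(- \frac{1}{669878}\right) = - \frac{83 \left(- \frac{1}{601}\right)^{2}}{6 - \frac{1}{601}} \left(- \frac{1}{669878}\right) = \left(-83\right) \frac{1}{361201} \frac{1}{\frac{3605}{601}} \left(- \frac{1}{669878}\right) = \left(-83\right) \frac{1}{361201} \cdot \frac{601}{3605} \left(- \frac{1}{669878}\right) = \left(- \frac{83}{2166605}\right) \left(- \frac{1}{669878}\right) = \frac{83}{1451361024190}$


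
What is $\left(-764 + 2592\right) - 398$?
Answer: $1430$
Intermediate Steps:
$\left(-764 + 2592\right) - 398 = 1828 - 398 = 1430$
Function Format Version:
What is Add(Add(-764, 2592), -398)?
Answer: 1430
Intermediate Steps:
Add(Add(-764, 2592), -398) = Add(1828, -398) = 1430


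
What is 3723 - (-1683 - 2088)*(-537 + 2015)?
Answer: 5577261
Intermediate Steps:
3723 - (-1683 - 2088)*(-537 + 2015) = 3723 - (-3771)*1478 = 3723 - 1*(-5573538) = 3723 + 5573538 = 5577261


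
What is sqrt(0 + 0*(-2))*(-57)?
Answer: 0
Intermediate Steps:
sqrt(0 + 0*(-2))*(-57) = sqrt(0 + 0)*(-57) = sqrt(0)*(-57) = 0*(-57) = 0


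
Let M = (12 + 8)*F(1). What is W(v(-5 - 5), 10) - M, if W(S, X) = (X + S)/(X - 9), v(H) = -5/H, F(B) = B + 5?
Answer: -219/2 ≈ -109.50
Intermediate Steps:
F(B) = 5 + B
W(S, X) = (S + X)/(-9 + X)
M = 120 (M = (12 + 8)*(5 + 1) = 20*6 = 120)
W(v(-5 - 5), 10) - M = (-5/(-5 - 5) + 10)/(-9 + 10) - 1*120 = (-5/(-10) + 10)/1 - 120 = 1*(-5*(-⅒) + 10) - 120 = 1*(½ + 10) - 120 = 1*(21/2) - 120 = 21/2 - 120 = -219/2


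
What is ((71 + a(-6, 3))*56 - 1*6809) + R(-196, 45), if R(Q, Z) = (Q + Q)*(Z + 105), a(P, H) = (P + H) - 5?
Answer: -62081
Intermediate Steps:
a(P, H) = -5 + H + P (a(P, H) = (H + P) - 5 = -5 + H + P)
R(Q, Z) = 2*Q*(105 + Z) (R(Q, Z) = (2*Q)*(105 + Z) = 2*Q*(105 + Z))
((71 + a(-6, 3))*56 - 1*6809) + R(-196, 45) = ((71 + (-5 + 3 - 6))*56 - 1*6809) + 2*(-196)*(105 + 45) = ((71 - 8)*56 - 6809) + 2*(-196)*150 = (63*56 - 6809) - 58800 = (3528 - 6809) - 58800 = -3281 - 58800 = -62081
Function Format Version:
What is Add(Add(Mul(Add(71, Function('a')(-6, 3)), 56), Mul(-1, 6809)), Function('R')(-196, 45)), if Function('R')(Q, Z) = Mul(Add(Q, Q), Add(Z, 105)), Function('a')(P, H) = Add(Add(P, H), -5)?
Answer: -62081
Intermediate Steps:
Function('a')(P, H) = Add(-5, H, P) (Function('a')(P, H) = Add(Add(H, P), -5) = Add(-5, H, P))
Function('R')(Q, Z) = Mul(2, Q, Add(105, Z)) (Function('R')(Q, Z) = Mul(Mul(2, Q), Add(105, Z)) = Mul(2, Q, Add(105, Z)))
Add(Add(Mul(Add(71, Function('a')(-6, 3)), 56), Mul(-1, 6809)), Function('R')(-196, 45)) = Add(Add(Mul(Add(71, Add(-5, 3, -6)), 56), Mul(-1, 6809)), Mul(2, -196, Add(105, 45))) = Add(Add(Mul(Add(71, -8), 56), -6809), Mul(2, -196, 150)) = Add(Add(Mul(63, 56), -6809), -58800) = Add(Add(3528, -6809), -58800) = Add(-3281, -58800) = -62081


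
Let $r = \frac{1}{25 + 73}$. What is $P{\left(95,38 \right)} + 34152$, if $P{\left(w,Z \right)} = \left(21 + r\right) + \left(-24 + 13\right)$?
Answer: $\frac{3347877}{98} \approx 34162.0$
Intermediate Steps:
$r = \frac{1}{98} \approx 0.010204$
$P{\left(w,Z \right)} = \frac{981}{98}$ ($P{\left(w,Z \right)} = \left(21 + \frac{1}{98}\right) + \left(-24 + 13\right) = \frac{2059}{98} - 11 = \frac{981}{98}$)
$P{\left(95,38 \right)} + 34152 = \frac{981}{98} + 34152 = \frac{3347877}{98}$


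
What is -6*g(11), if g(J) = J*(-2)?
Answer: 132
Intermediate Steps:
g(J) = -2*J
-6*g(11) = -(-12)*11 = -6*(-22) = 132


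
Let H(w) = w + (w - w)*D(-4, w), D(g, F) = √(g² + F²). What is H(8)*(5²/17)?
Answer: 200/17 ≈ 11.765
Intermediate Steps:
D(g, F) = √(F² + g²)
H(w) = w (H(w) = w + (w - w)*√(w² + (-4)²) = w + 0*√(w² + 16) = w + 0*√(16 + w²) = w + 0 = w)
H(8)*(5²/17) = 8*(5²/17) = 8*((1/17)*25) = 8*(25/17) = 200/17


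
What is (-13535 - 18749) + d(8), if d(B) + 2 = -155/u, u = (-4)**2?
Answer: -516731/16 ≈ -32296.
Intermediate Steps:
u = 16
d(B) = -187/16 (d(B) = -2 - 155/16 = -187/16)
(-13535 - 18749) + d(8) = (-13535 - 18749) - 187/16 = -32284 - 187/16 = -516731/16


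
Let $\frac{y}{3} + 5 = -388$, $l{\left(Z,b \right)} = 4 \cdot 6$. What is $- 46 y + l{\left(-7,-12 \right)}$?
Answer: $54258$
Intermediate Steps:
$l{\left(Z,b \right)} = 24$
$y = -1179$ ($y = -15 + 3 \left(-388\right) = -15 - 1164 = -1179$)
$- 46 y + l{\left(-7,-12 \right)} = \left(-46\right) \left(-1179\right) + 24 = 54234 + 24 = 54258$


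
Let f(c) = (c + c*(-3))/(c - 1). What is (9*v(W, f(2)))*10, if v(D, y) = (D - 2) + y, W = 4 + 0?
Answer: -180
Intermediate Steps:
f(c) = -2*c/(-1 + c) (f(c) = (c - 3*c)/(-1 + c) = (-2*c)/(-1 + c) = -2*c/(-1 + c))
W = 4
v(D, y) = -2 + D + y (v(D, y) = (-2 + D) + y = -2 + D + y)
(9*v(W, f(2)))*10 = (9*(-2 + 4 - 2*2/(-1 + 2)))*10 = (9*(-2 + 4 - 2*2/1))*10 = (9*(-2 + 4 - 2*2*1))*10 = (9*(-2 + 4 - 4))*10 = (9*(-2))*10 = -18*10 = -180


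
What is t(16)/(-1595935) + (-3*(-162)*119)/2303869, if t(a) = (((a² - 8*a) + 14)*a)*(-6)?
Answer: 123705646998/3676825172515 ≈ 0.033645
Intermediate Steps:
t(a) = -6*a*(14 + a² - 8*a) (t(a) = ((14 + a² - 8*a)*a)*(-6) = (a*(14 + a² - 8*a))*(-6) = -6*a*(14 + a² - 8*a))
t(16)/(-1595935) + (-3*(-162)*119)/2303869 = (6*16*(-14 - 1*16² + 8*16))/(-1595935) + (-3*(-162)*119)/2303869 = (6*16*(-14 - 1*256 + 128))*(-1/1595935) + (486*119)*(1/2303869) = (6*16*(-14 - 256 + 128))*(-1/1595935) + 57834*(1/2303869) = (6*16*(-142))*(-1/1595935) + 57834/2303869 = -13632*(-1/1595935) + 57834/2303869 = 13632/1595935 + 57834/2303869 = 123705646998/3676825172515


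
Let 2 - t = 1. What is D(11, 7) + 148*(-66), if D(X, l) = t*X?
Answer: -9757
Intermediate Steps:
t = 1 (t = 2 - 1*1 = 2 - 1 = 1)
D(X, l) = X (D(X, l) = 1*X = X)
D(11, 7) + 148*(-66) = 11 + 148*(-66) = 11 - 9768 = -9757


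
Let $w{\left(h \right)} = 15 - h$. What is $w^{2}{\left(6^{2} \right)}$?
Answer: $441$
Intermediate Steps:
$w^{2}{\left(6^{2} \right)} = \left(15 - 6^{2}\right)^{2} = \left(15 - 36\right)^{2} = \left(-21\right)^{2} = 441$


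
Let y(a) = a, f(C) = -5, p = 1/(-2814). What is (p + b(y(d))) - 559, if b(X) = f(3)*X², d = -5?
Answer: -1924777/2814 ≈ -684.00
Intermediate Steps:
p = -1/2814 ≈ -0.00035537
b(X) = -5*X²
(p + b(y(d))) - 559 = (-1/2814 - 5*(-5)²) - 559 = (-1/2814 - 5*25) - 559 = (-1/2814 - 125) - 559 = -351751/2814 - 559 = -1924777/2814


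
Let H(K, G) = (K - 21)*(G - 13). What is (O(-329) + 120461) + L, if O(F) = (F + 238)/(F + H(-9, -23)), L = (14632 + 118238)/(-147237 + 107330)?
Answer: 3610131665470/29970157 ≈ 1.2046e+5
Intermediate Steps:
H(K, G) = (-21 + K)*(-13 + G)
L = -132870/39907 (L = 132870/(-39907) = 132870*(-1/39907) = -132870/39907 ≈ -3.3295)
O(F) = (238 + F)/(1080 + F) (O(F) = (F + 238)/(F + (273 - 21*(-23) - 13*(-9) - 23*(-9))) = (238 + F)/(F + (273 + 483 + 117 + 207)) = (238 + F)/(F + 1080) = (238 + F)/(1080 + F))
(O(-329) + 120461) + L = ((238 - 329)/(1080 - 329) + 120461) - 132870/39907 = (-91/751 + 120461) - 132870/39907 = 90466120/751 - 132870/39907 = 3610131665470/29970157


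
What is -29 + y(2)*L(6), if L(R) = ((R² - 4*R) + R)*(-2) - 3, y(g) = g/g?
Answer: -68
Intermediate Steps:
y(g) = 1
L(R) = -3 - 2*R² + 6*R (L(R) = (R² - 3*R)*(-2) - 3 = (-2*R² + 6*R) - 3 = -3 - 2*R² + 6*R)
-29 + y(2)*L(6) = -29 + 1*(-3 - 2*6² + 6*6) = -29 + 1*(-3 - 2*36 + 36) = -29 + 1*(-3 - 72 + 36) = -29 + 1*(-39) = -29 - 39 = -68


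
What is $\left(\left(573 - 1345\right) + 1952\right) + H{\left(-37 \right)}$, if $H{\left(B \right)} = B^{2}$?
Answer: $2549$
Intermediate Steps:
$\left(\left(573 - 1345\right) + 1952\right) + H{\left(-37 \right)} = \left(\left(573 - 1345\right) + 1952\right) + \left(-37\right)^{2} = \left(\left(573 - 1345\right) + 1952\right) + 1369 = \left(-772 + 1952\right) + 1369 = 1180 + 1369 = 2549$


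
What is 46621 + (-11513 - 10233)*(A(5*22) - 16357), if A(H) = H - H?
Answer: 355745943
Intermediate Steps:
A(H) = 0
46621 + (-11513 - 10233)*(A(5*22) - 16357) = 46621 + (-11513 - 10233)*(0 - 16357) = 46621 - 21746*(-16357) = 46621 + 355699322 = 355745943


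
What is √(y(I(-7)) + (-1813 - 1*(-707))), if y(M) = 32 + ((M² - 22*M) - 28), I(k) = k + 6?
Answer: I*√1079 ≈ 32.848*I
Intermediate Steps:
I(k) = 6 + k
y(M) = 4 + M² - 22*M (y(M) = 32 + (-28 + M² - 22*M) = 4 + M² - 22*M)
√(y(I(-7)) + (-1813 - 1*(-707))) = √((4 + (6 - 7)² - 22*(6 - 7)) + (-1813 - 1*(-707))) = √((4 + (-1)² - 22*(-1)) + (-1813 + 707)) = √((4 + 1 + 22) - 1106) = √(27 - 1106) = √(-1079) = I*√1079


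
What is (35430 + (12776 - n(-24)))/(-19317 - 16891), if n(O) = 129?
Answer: -48077/36208 ≈ -1.3278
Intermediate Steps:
(35430 + (12776 - n(-24)))/(-19317 - 16891) = (35430 + (12776 - 1*129))/(-19317 - 16891) = (35430 + (12776 - 129))/(-36208) = (35430 + 12647)*(-1/36208) = 48077*(-1/36208) = -48077/36208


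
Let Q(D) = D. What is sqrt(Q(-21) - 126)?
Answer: 7*I*sqrt(3) ≈ 12.124*I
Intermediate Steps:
sqrt(Q(-21) - 126) = sqrt(-21 - 126) = sqrt(-147) = 7*I*sqrt(3)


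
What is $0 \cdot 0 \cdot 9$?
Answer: $0$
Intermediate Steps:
$0 \cdot 0 \cdot 9 = 0 \cdot 9 = 0$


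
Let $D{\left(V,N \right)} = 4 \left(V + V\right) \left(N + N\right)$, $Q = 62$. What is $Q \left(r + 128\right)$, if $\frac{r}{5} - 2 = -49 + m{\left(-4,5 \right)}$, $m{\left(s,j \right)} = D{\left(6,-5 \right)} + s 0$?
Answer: $-155434$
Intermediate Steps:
$D{\left(V,N \right)} = 16 N V$ ($D{\left(V,N \right)} = 4 \cdot 2 V 2 N = 4 \cdot 4 N V = 16 N V$)
$m{\left(s,j \right)} = -480$ ($m{\left(s,j \right)} = 16 \left(-5\right) 6 + s 0 = -480 + 0 = -480$)
$r = -2635$ ($r = 10 + 5 \left(-49 - 480\right) = 10 + 5 \left(-529\right) = 10 - 2645 = -2635$)
$Q \left(r + 128\right) = 62 \left(-2635 + 128\right) = 62 \left(-2507\right) = -155434$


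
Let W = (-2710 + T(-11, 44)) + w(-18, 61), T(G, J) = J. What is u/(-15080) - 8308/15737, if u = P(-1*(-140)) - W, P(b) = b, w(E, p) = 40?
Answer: -84406591/118656980 ≈ -0.71135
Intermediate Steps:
W = -2626 (W = (-2710 + 44) + 40 = -2666 + 40 = -2626)
u = 2766 (u = -1*(-140) - 1*(-2626) = 140 + 2626 = 2766)
u/(-15080) - 8308/15737 = 2766/(-15080) - 8308/15737 = 2766*(-1/15080) - 8308*1/15737 = -1383/7540 - 8308/15737 = -84406591/118656980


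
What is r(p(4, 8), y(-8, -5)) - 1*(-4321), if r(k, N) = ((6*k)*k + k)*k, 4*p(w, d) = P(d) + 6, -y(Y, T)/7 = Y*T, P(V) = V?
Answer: 9181/2 ≈ 4590.5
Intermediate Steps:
y(Y, T) = -7*T*Y (y(Y, T) = -7*Y*T = -7*T*Y)
p(w, d) = 3/2 + d/4 (p(w, d) = (d + 6)/4 = (6 + d)/4 = 3/2 + d/4)
r(k, N) = k*(k + 6*k²) (r(k, N) = (6*k² + k)*k = (k + 6*k²)*k = k*(k + 6*k²))
r(p(4, 8), y(-8, -5)) - 1*(-4321) = (3/2 + (¼)*8)²*(1 + 6*(3/2 + (¼)*8)) - 1*(-4321) = (3/2 + 2)²*(1 + 6*(3/2 + 2)) + 4321 = (7/2)²*(1 + 6*(7/2)) + 4321 = 49*(1 + 21)/4 + 4321 = (49/4)*22 + 4321 = 539/2 + 4321 = 9181/2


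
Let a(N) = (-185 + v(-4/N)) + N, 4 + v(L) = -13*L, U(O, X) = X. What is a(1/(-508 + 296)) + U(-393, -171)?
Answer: -2413409/212 ≈ -11384.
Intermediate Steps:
v(L) = -4 - 13*L
a(N) = -189 + N + 52/N (a(N) = (-185 + (-4 - (-52)/N)) + N = (-185 + (-4 + 52/N)) + N = (-189 + 52/N) + N = -189 + N + 52/N)
a(1/(-508 + 296)) + U(-393, -171) = (-189 + 1/(-508 + 296) + 52/(1/(-508 + 296))) - 171 = (-189 + 1/(-212) + 52/(1/(-212))) - 171 = (-189 - 1/212 + 52/(-1/212)) - 171 = (-189 - 1/212 + 52*(-212)) - 171 = (-189 - 1/212 - 11024) - 171 = -2377157/212 - 171 = -2413409/212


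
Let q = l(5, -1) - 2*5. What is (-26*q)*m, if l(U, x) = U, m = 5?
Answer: 650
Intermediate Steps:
q = -5 (q = 5 - 2*5 = 5 - 10 = -5)
(-26*q)*m = -26*(-5)*5 = 130*5 = 650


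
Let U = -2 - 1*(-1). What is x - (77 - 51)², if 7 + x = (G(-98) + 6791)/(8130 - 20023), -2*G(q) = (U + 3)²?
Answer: -8129708/11893 ≈ -683.57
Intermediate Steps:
U = -1 (U = -2 + 1 = -1)
G(q) = -2 (G(q) = -(-1 + 3)²/2 = -½*2² = -½*4 = -2)
x = -90040/11893 (x = -7 + (-2 + 6791)/(8130 - 20023) = -7 + 6789/(-11893) = -7 + 6789*(-1/11893) = -7 - 6789/11893 = -90040/11893 ≈ -7.5708)
x - (77 - 51)² = -90040/11893 - (77 - 51)² = -90040/11893 - 1*26² = -90040/11893 - 1*676 = -90040/11893 - 676 = -8129708/11893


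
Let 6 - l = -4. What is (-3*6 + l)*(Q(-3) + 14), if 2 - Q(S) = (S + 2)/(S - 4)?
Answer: -888/7 ≈ -126.86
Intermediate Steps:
l = 10 (l = 6 - 1*(-4) = 6 + 4 = 10)
Q(S) = 2 - (2 + S)/(-4 + S) (Q(S) = 2 - (S + 2)/(S - 4) = 2 - (2 + S)/(-4 + S))
(-3*6 + l)*(Q(-3) + 14) = (-3*6 + 10)*((-10 - 3)/(-4 - 3) + 14) = (-18 + 10)*(-13/(-7) + 14) = -8*(-1/7*(-13) + 14) = -8*(13/7 + 14) = -8*111/7 = -888/7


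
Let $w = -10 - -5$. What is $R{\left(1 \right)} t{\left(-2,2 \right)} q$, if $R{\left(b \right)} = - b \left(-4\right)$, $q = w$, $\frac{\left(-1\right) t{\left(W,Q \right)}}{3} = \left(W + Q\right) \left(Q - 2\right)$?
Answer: $0$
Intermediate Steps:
$t{\left(W,Q \right)} = - 3 \left(-2 + Q\right) \left(Q + W\right)$ ($t{\left(W,Q \right)} = - 3 \left(W + Q\right) \left(Q - 2\right) = - 3 \left(Q + W\right) \left(-2 + Q\right) = - 3 \left(-2 + Q\right) \left(Q + W\right)$)
$w = -5$ ($w = -10 + 5 = -5$)
$q = -5$
$R{\left(b \right)} = 4 b$
$R{\left(1 \right)} t{\left(-2,2 \right)} q = 4 \cdot 1 \left(- 3 \cdot 2^{2} + 6 \cdot 2 + 6 \left(-2\right) - 6 \left(-2\right)\right) \left(-5\right) = 4 \left(\left(-3\right) 4 + 12 - 12 + 12\right) \left(-5\right) = 4 \left(-12 + 12 - 12 + 12\right) \left(-5\right) = 4 \cdot 0 \left(-5\right) = 0 \left(-5\right) = 0$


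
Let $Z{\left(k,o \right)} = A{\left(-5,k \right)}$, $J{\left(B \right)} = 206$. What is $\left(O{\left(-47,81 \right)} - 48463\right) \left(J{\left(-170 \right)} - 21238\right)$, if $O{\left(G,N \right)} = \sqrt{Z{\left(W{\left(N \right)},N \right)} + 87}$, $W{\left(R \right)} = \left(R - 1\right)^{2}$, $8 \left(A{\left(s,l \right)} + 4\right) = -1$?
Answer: $1019273816 - 5258 \sqrt{1326} \approx 1.0191 \cdot 10^{9}$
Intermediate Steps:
$A{\left(s,l \right)} = - \frac{33}{8}$ ($A{\left(s,l \right)} = -4 + \frac{1}{8} \left(-1\right) = -4 - \frac{1}{8} = - \frac{33}{8}$)
$W{\left(R \right)} = \left(-1 + R\right)^{2}$
$Z{\left(k,o \right)} = - \frac{33}{8}$
$O{\left(G,N \right)} = \frac{\sqrt{1326}}{4}$ ($O{\left(G,N \right)} = \sqrt{- \frac{33}{8} + 87} = \sqrt{\frac{663}{8}} = \frac{\sqrt{1326}}{4}$)
$\left(O{\left(-47,81 \right)} - 48463\right) \left(J{\left(-170 \right)} - 21238\right) = \left(\frac{\sqrt{1326}}{4} - 48463\right) \left(206 - 21238\right) = \left(-48463 + \frac{\sqrt{1326}}{4}\right) \left(-21032\right) = 1019273816 - 5258 \sqrt{1326}$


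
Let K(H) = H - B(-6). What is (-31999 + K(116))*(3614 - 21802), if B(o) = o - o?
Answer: 579888004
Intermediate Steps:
B(o) = 0
K(H) = H (K(H) = H - 1*0 = H + 0 = H)
(-31999 + K(116))*(3614 - 21802) = (-31999 + 116)*(3614 - 21802) = -31883*(-18188) = 579888004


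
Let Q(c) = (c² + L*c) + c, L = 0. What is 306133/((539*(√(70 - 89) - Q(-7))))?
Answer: -1836798/137291 - 306133*I*√19/961037 ≈ -13.379 - 1.3885*I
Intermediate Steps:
Q(c) = c + c² (Q(c) = (c² + 0*c) + c = (c² + 0) + c = c² + c = c + c²)
306133/((539*(√(70 - 89) - Q(-7)))) = 306133/((539*(√(70 - 89) - (-7)*(1 - 7)))) = 306133/((539*(√(-19) - (-7)*(-6)))) = 306133/((539*(I*√19 - 1*42))) = 306133/((539*(I*√19 - 42))) = 306133/((539*(-42 + I*√19))) = 306133/(-22638 + 539*I*√19)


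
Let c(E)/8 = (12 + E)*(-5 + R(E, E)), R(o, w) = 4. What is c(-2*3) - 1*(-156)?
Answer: 108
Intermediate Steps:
c(E) = -96 - 8*E (c(E) = 8*((12 + E)*(-5 + 4)) = 8*((12 + E)*(-1)) = 8*(-12 - E) = -96 - 8*E)
c(-2*3) - 1*(-156) = (-96 - (-16)*3) - 1*(-156) = (-96 - 8*(-6)) + 156 = (-96 + 48) + 156 = -48 + 156 = 108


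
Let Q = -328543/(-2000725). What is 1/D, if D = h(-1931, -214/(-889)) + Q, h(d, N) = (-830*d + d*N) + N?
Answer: 1778644525/2849860892188477 ≈ 6.2412e-7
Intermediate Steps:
h(d, N) = N - 830*d + N*d (h(d, N) = (-830*d + N*d) + N = N - 830*d + N*d)
Q = 328543/2000725 (Q = -328543*(-1/2000725) = 328543/2000725 ≈ 0.16421)
D = 2849860892188477/1778644525 (D = (-214/(-889) - 830*(-1931) - 214/(-889)*(-1931)) + 328543/2000725 = (-214*(-1/889) + 1602730 - 214*(-1/889)*(-1931)) + 328543/2000725 = (214/889 + 1602730 + (214/889)*(-1931)) + 328543/2000725 = (214/889 + 1602730 - 413234/889) + 328543/2000725 = 1424413950/889 + 328543/2000725 = 2849860892188477/1778644525 ≈ 1.6023e+6)
1/D = 1/(2849860892188477/1778644525) = 1778644525/2849860892188477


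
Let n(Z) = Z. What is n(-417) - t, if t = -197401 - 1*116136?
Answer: 313120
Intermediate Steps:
t = -313537 (t = -197401 - 116136 = -313537)
n(-417) - t = -417 - 1*(-313537) = -417 + 313537 = 313120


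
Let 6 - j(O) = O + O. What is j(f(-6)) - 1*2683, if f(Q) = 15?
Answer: -2707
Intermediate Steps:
j(O) = 6 - 2*O (j(O) = 6 - (O + O) = 6 - 2*O)
j(f(-6)) - 1*2683 = (6 - 2*15) - 1*2683 = (6 - 30) - 2683 = -24 - 2683 = -2707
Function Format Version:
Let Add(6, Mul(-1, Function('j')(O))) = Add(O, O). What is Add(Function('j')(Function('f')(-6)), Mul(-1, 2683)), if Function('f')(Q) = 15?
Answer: -2707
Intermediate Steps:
Function('j')(O) = Add(6, Mul(-2, O)) (Function('j')(O) = Add(6, Mul(-1, Add(O, O))) = Add(6, Mul(-1, Mul(2, O))) = Add(6, Mul(-2, O)))
Add(Function('j')(Function('f')(-6)), Mul(-1, 2683)) = Add(Add(6, Mul(-2, 15)), Mul(-1, 2683)) = Add(Add(6, -30), -2683) = Add(-24, -2683) = -2707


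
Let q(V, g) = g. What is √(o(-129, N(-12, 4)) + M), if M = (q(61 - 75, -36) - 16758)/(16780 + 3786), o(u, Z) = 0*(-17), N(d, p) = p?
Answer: 3*I*√9594039/10283 ≈ 0.90365*I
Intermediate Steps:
o(u, Z) = 0
M = -8397/10283 (M = (-36 - 16758)/(16780 + 3786) = -16794/20566 = -16794*1/20566 = -8397/10283 ≈ -0.81659)
√(o(-129, N(-12, 4)) + M) = √(0 - 8397/10283) = √(-8397/10283) = 3*I*√9594039/10283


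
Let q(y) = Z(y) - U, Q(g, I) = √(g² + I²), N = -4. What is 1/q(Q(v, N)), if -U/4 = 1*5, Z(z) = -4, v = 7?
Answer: 1/16 ≈ 0.062500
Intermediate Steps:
Q(g, I) = √(I² + g²)
U = -20 (U = -4*5 = -20)
q(y) = 16 (q(y) = -4 - 1*(-20) = -4 + 20 = 16)
1/q(Q(v, N)) = 1/16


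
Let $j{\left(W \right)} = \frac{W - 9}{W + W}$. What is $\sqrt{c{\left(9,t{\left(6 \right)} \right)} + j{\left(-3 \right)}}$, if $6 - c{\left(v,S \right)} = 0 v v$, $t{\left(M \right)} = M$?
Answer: $2 \sqrt{2} \approx 2.8284$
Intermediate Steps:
$c{\left(v,S \right)} = 6$ ($c{\left(v,S \right)} = 6 - 0 v v = 6 - 0 v = 6 - 0 = 6 + 0 = 6$)
$j{\left(W \right)} = \frac{-9 + W}{2 W}$
$\sqrt{c{\left(9,t{\left(6 \right)} \right)} + j{\left(-3 \right)}} = \sqrt{6 + \frac{-9 - 3}{2 \left(-3\right)}} = \sqrt{6 + \frac{1}{2} \left(- \frac{1}{3}\right) \left(-12\right)} = \sqrt{6 + 2} = \sqrt{8} = 2 \sqrt{2}$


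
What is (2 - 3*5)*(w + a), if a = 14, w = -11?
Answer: -39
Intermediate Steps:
(2 - 3*5)*(w + a) = (2 - 3*5)*(-11 + 14) = (2 - 15)*3 = -13*3 = -39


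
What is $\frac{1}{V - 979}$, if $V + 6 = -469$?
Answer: $- \frac{1}{1454} \approx -0.00068776$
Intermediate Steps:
$V = -475$ ($V = -6 - 469 = -475$)
$\frac{1}{V - 979} = \frac{1}{-475 - 979} = \frac{1}{-1454} = - \frac{1}{1454}$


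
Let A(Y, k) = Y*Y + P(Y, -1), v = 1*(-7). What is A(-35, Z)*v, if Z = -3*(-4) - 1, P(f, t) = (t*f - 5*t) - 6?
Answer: -8813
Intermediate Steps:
P(f, t) = -6 - 5*t + f*t (P(f, t) = (f*t - 5*t) - 6 = (-5*t + f*t) - 6 = -6 - 5*t + f*t)
Z = 11 (Z = 12 - 1 = 11)
v = -7
A(Y, k) = -1 + Y² - Y (A(Y, k) = Y*Y + (-6 - 5*(-1) + Y*(-1)) = Y² + (-6 + 5 - Y) = Y² + (-1 - Y) = -1 + Y² - Y)
A(-35, Z)*v = (-1 + (-35)² - 1*(-35))*(-7) = (-1 + 1225 + 35)*(-7) = 1259*(-7) = -8813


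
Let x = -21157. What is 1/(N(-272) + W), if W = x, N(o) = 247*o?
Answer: -1/88341 ≈ -1.1320e-5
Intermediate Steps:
W = -21157
1/(N(-272) + W) = 1/(247*(-272) - 21157) = 1/(-67184 - 21157) = 1/(-88341) = -1/88341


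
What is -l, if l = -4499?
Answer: 4499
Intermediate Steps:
-l = -1*(-4499) = 4499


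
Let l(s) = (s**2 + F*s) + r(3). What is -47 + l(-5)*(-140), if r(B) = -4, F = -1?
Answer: -3687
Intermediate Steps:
l(s) = -4 + s**2 - s (l(s) = (s**2 - s) - 4 = -4 + s**2 - s)
-47 + l(-5)*(-140) = -47 + (-4 + (-5)**2 - 1*(-5))*(-140) = -47 + (-4 + 25 + 5)*(-140) = -47 + 26*(-140) = -47 - 3640 = -3687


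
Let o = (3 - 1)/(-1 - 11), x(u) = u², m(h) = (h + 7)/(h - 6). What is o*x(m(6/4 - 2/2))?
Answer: -75/242 ≈ -0.30992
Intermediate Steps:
m(h) = (7 + h)/(-6 + h)
o = -⅙ (o = 2/(-12) = 2*(-1/12) = -⅙ ≈ -0.16667)
o*x(m(6/4 - 2/2)) = -(7 + (6/4 - 2/2))²/(-6 + (6/4 - 2/2))²/6 = -(7 + (6*(¼) - 2*½))²/(-6 + (6*(¼) - 2*½))²/6 = -(7 + (3/2 - 1))²/(-6 + (3/2 - 1))²/6 = -(7 + ½)²/(-6 + ½)²/6 = -((15/2)/(-11/2))²/6 = -(-2/11*15/2)²/6 = -(-15/11)²/6 = -⅙*225/121 = -75/242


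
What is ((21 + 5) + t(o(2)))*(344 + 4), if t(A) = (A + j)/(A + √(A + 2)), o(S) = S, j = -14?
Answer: 8004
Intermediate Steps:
t(A) = (-14 + A)/(A + √(2 + A)) (t(A) = (A - 14)/(A + √(A + 2)) = (-14 + A)/(A + √(2 + A)))
((21 + 5) + t(o(2)))*(344 + 4) = ((21 + 5) + (-14 + 2)/(2 + √(2 + 2)))*(344 + 4) = (26 - 12/(2 + √4))*348 = (26 - 12/(2 + 2))*348 = (26 - 12/4)*348 = (26 + (¼)*(-12))*348 = (26 - 3)*348 = 23*348 = 8004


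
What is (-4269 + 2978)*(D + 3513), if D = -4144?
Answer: 814621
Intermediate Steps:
(-4269 + 2978)*(D + 3513) = (-4269 + 2978)*(-4144 + 3513) = -1291*(-631) = 814621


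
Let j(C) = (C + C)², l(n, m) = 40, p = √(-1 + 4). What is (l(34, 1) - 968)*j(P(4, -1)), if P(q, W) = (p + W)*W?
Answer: -14848 + 7424*√3 ≈ -1989.3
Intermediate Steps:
p = √3 ≈ 1.7320
P(q, W) = W*(W + √3) (P(q, W) = (√3 + W)*W = (W + √3)*W = W*(W + √3))
j(C) = 4*C² (j(C) = (2*C)² = 4*C²)
(l(34, 1) - 968)*j(P(4, -1)) = (40 - 968)*(4*(-(-1 + √3))²) = -3712*(1 - √3)²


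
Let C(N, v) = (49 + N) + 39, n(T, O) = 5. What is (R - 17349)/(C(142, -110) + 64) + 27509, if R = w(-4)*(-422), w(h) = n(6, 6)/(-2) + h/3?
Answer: 1729696/63 ≈ 27456.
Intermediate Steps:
w(h) = -5/2 + h/3 (w(h) = 5/(-2) + h/3 = 5*(-1/2) + h*(1/3) = -5/2 + h/3)
C(N, v) = 88 + N
R = 4853/3 (R = (-5/2 + (1/3)*(-4))*(-422) = (-5/2 - 4/3)*(-422) = -23/6*(-422) = 4853/3 ≈ 1617.7)
(R - 17349)/(C(142, -110) + 64) + 27509 = (4853/3 - 17349)/((88 + 142) + 64) + 27509 = -47194/(3*(230 + 64)) + 27509 = -47194/3/294 + 27509 = -47194/3*1/294 + 27509 = -3371/63 + 27509 = 1729696/63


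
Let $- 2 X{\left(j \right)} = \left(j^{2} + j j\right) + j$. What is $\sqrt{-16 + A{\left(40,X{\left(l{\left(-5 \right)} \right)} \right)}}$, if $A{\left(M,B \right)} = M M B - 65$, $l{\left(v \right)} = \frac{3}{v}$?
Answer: $i \sqrt{177} \approx 13.304 i$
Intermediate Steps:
$X{\left(j \right)} = - j^{2} - \frac{j}{2}$ ($X{\left(j \right)} = - \frac{\left(j^{2} + j j\right) + j}{2} = - \frac{\left(j^{2} + j^{2}\right) + j}{2} = - \frac{2 j^{2} + j}{2} = - \frac{j + 2 j^{2}}{2} = - j^{2} - \frac{j}{2}$)
$A{\left(M,B \right)} = -65 + B M^{2}$ ($A{\left(M,B \right)} = M^{2} B - 65 = B M^{2} - 65 = -65 + B M^{2}$)
$\sqrt{-16 + A{\left(40,X{\left(l{\left(-5 \right)} \right)} \right)}} = \sqrt{-16 + \left(-65 + - \frac{3}{-5} \left(\frac{1}{2} + \frac{3}{-5}\right) 40^{2}\right)} = \sqrt{-16 + \left(-65 + - 3 \left(- \frac{1}{5}\right) \left(\frac{1}{2} + 3 \left(- \frac{1}{5}\right)\right) 1600\right)} = \sqrt{-16 + \left(-65 + \left(-1\right) \left(- \frac{3}{5}\right) \left(\frac{1}{2} - \frac{3}{5}\right) 1600\right)} = \sqrt{-16 + \left(-65 + \left(-1\right) \left(- \frac{3}{5}\right) \left(- \frac{1}{10}\right) 1600\right)} = \sqrt{-16 - 161} = \sqrt{-177} = i \sqrt{177}$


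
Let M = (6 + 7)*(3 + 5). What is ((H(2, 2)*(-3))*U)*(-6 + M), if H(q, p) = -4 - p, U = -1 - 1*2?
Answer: -5292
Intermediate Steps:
U = -3 (U = -1 - 2 = -3)
M = 104 (M = 13*8 = 104)
((H(2, 2)*(-3))*U)*(-6 + M) = (((-4 - 1*2)*(-3))*(-3))*(-6 + 104) = (((-4 - 2)*(-3))*(-3))*98 = (-6*(-3)*(-3))*98 = (18*(-3))*98 = -54*98 = -5292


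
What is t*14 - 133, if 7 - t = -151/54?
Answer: 112/27 ≈ 4.1481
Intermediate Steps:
t = 529/54 (t = 7 - (-151)/54 = 7 - 1*(-151/54) = 7 + 151/54 = 529/54 ≈ 9.7963)
t*14 - 133 = (529/54)*14 - 133 = 3703/27 - 133 = 112/27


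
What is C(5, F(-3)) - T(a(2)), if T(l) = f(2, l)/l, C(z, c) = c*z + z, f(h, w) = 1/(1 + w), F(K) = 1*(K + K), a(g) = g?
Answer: -151/6 ≈ -25.167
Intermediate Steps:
F(K) = 2*K (F(K) = 1*(2*K) = 2*K)
C(z, c) = z + c*z
T(l) = 1/(l*(1 + l)) (T(l) = 1/((1 + l)*l) = 1/(l*(1 + l)))
C(5, F(-3)) - T(a(2)) = 5*(1 + 2*(-3)) - 1/(2*(1 + 2)) = 5*(1 - 6) - 1/(2*3) = 5*(-5) - 1/(2*3) = -25 - 1*⅙ = -25 - ⅙ = -151/6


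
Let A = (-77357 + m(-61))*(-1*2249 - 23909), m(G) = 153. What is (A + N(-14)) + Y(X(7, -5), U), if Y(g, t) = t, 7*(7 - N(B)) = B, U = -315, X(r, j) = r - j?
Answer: 2019501926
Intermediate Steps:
N(B) = 7 - B/7
A = 2019502232 (A = (-77357 + 153)*(-1*2249 - 23909) = -77204*(-2249 - 23909) = -77204*(-26158) = 2019502232)
(A + N(-14)) + Y(X(7, -5), U) = (2019502232 + (7 - ⅐*(-14))) - 315 = (2019502232 + (7 + 2)) - 315 = (2019502232 + 9) - 315 = 2019502241 - 315 = 2019501926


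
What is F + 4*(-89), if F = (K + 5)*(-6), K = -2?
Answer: -374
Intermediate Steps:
F = -18 (F = (-2 + 5)*(-6) = 3*(-6) = -18)
F + 4*(-89) = -18 + 4*(-89) = -18 - 356 = -374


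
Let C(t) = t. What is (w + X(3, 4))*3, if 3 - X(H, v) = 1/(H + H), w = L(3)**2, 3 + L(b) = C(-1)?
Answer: 113/2 ≈ 56.500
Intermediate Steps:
L(b) = -4 (L(b) = -3 - 1 = -4)
w = 16 (w = (-4)**2 = 16)
X(H, v) = 3 - 1/(2*H) (X(H, v) = 3 - 1/(H + H) = 3 - 1/(2*H))
(w + X(3, 4))*3 = (16 + (3 - 1/2/3))*3 = (16 + (3 - 1/2*1/3))*3 = (16 + (3 - 1/6))*3 = (16 + 17/6)*3 = (113/6)*3 = 113/2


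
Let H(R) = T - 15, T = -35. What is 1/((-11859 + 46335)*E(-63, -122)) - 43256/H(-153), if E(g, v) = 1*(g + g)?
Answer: 93951512903/108599400 ≈ 865.12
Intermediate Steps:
E(g, v) = 2*g (E(g, v) = 1*(2*g) = 2*g)
H(R) = -50 (H(R) = -35 - 15 = -50)
1/((-11859 + 46335)*E(-63, -122)) - 43256/H(-153) = 1/((-11859 + 46335)*((2*(-63)))) - 43256/(-50) = 1/(34476*(-126)) - 43256*(-1/50) = (1/34476)*(-1/126) + 21628/25 = -1/4343976 + 21628/25 = 93951512903/108599400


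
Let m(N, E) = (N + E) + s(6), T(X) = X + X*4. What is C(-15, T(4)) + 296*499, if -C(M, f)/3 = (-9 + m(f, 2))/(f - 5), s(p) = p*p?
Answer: 738471/5 ≈ 1.4769e+5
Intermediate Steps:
s(p) = p**2
T(X) = 5*X (T(X) = X + 4*X = 5*X)
m(N, E) = 36 + E + N (m(N, E) = (N + E) + 6**2 = (E + N) + 36 = 36 + E + N)
C(M, f) = -3*(29 + f)/(-5 + f) (C(M, f) = -3*(-9 + (36 + 2 + f))/(f - 5) = -3*(-9 + (38 + f))/(-5 + f) = -3*(29 + f)/(-5 + f))
C(-15, T(4)) + 296*499 = 3*(-29 - 5*4)/(-5 + 5*4) + 296*499 = 3*(-29 - 1*20)/(-5 + 20) + 147704 = 3*(-29 - 20)/15 + 147704 = 3*(1/15)*(-49) + 147704 = -49/5 + 147704 = 738471/5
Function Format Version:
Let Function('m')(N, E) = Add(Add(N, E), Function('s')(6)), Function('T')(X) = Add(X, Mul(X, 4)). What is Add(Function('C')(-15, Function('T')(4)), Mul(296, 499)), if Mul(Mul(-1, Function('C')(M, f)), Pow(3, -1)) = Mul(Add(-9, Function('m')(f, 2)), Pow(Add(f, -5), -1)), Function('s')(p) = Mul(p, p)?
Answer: Rational(738471, 5) ≈ 1.4769e+5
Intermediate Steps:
Function('s')(p) = Pow(p, 2)
Function('T')(X) = Mul(5, X) (Function('T')(X) = Add(X, Mul(4, X)) = Mul(5, X))
Function('m')(N, E) = Add(36, E, N) (Function('m')(N, E) = Add(Add(N, E), Pow(6, 2)) = Add(Add(E, N), 36) = Add(36, E, N))
Function('C')(M, f) = Mul(-3, Pow(Add(-5, f), -1), Add(29, f)) (Function('C')(M, f) = Mul(-3, Mul(Add(-9, Add(36, 2, f)), Pow(Add(f, -5), -1))) = Mul(-3, Mul(Add(-9, Add(38, f)), Pow(Add(-5, f), -1))) = Mul(-3, Mul(Add(29, f), Pow(Add(-5, f), -1))) = Mul(-3, Mul(Pow(Add(-5, f), -1), Add(29, f))) = Mul(-3, Pow(Add(-5, f), -1), Add(29, f)))
Add(Function('C')(-15, Function('T')(4)), Mul(296, 499)) = Add(Mul(3, Pow(Add(-5, Mul(5, 4)), -1), Add(-29, Mul(-1, Mul(5, 4)))), Mul(296, 499)) = Add(Mul(3, Pow(Add(-5, 20), -1), Add(-29, Mul(-1, 20))), 147704) = Add(Mul(3, Pow(15, -1), Add(-29, -20)), 147704) = Add(Mul(3, Rational(1, 15), -49), 147704) = Add(Rational(-49, 5), 147704) = Rational(738471, 5)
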